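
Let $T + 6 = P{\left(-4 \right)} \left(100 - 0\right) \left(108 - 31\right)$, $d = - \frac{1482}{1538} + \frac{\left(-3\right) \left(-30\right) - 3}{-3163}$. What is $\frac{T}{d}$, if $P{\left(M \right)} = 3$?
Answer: $- \frac{3120701201}{133927} \approx -23302.0$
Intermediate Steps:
$d = - \frac{2410686}{2432347}$ ($d = \left(-1482\right) \frac{1}{1538} + \left(90 - 3\right) \left(- \frac{1}{3163}\right) = - \frac{741}{769} + 87 \left(- \frac{1}{3163}\right) = - \frac{741}{769} - \frac{87}{3163} = - \frac{2410686}{2432347} \approx -0.99109$)
$T = 23094$ ($T = -6 + 3 \left(100 - 0\right) \left(108 - 31\right) = -6 + 3 \left(100 + 0\right) 77 = -6 + 3 \cdot 100 \cdot 77 = -6 + 3 \cdot 7700 = -6 + 23100 = 23094$)
$\frac{T}{d} = \frac{23094}{- \frac{2410686}{2432347}} = 23094 \left(- \frac{2432347}{2410686}\right) = - \frac{3120701201}{133927}$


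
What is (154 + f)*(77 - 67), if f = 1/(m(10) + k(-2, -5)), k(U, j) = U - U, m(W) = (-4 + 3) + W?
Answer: 13870/9 ≈ 1541.1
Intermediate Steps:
m(W) = -1 + W
k(U, j) = 0
f = ⅑ (f = 1/((-1 + 10) + 0) = 1/(9 + 0) = 1/9 = ⅑ ≈ 0.11111)
(154 + f)*(77 - 67) = (154 + ⅑)*(77 - 67) = (1387/9)*10 = 13870/9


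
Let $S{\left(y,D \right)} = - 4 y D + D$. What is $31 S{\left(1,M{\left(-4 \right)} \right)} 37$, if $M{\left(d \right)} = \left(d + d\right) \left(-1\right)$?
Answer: $-27528$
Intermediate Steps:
$M{\left(d \right)} = - 2 d$ ($M{\left(d \right)} = 2 d \left(-1\right) = - 2 d$)
$S{\left(y,D \right)} = D - 4 D y$ ($S{\left(y,D \right)} = - 4 D y + D = D - 4 D y$)
$31 S{\left(1,M{\left(-4 \right)} \right)} 37 = 31 \left(-2\right) \left(-4\right) \left(1 - 4\right) 37 = 31 \cdot 8 \left(1 - 4\right) 37 = 31 \cdot 8 \left(-3\right) 37 = 31 \left(-24\right) 37 = \left(-744\right) 37 = -27528$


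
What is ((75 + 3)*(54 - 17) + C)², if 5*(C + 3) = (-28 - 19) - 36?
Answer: 205406224/25 ≈ 8.2162e+6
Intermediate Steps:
C = -98/5 (C = -3 + ((-28 - 19) - 36)/5 = -3 + (-47 - 36)/5 = -3 + (⅕)*(-83) = -3 - 83/5 = -98/5 ≈ -19.600)
((75 + 3)*(54 - 17) + C)² = ((75 + 3)*(54 - 17) - 98/5)² = (78*37 - 98/5)² = (2886 - 98/5)² = (14332/5)² = 205406224/25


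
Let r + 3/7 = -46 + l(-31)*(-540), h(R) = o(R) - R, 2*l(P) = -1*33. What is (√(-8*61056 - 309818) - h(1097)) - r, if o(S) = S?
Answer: -62045/7 + I*√798266 ≈ -8863.6 + 893.46*I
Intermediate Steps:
l(P) = -33/2 (l(P) = (-1*33)/2 = (½)*(-33) = -33/2)
h(R) = 0 (h(R) = R - R = 0)
r = 62045/7 (r = -3/7 + (-46 - 33/2*(-540)) = -3/7 + (-46 + 8910) = -3/7 + 8864 = 62045/7 ≈ 8863.6)
(√(-8*61056 - 309818) - h(1097)) - r = (√(-8*61056 - 309818) - 1*0) - 1*62045/7 = (√(-488448 - 309818) + 0) - 62045/7 = (√(-798266) + 0) - 62045/7 = (I*√798266 + 0) - 62045/7 = I*√798266 - 62045/7 = -62045/7 + I*√798266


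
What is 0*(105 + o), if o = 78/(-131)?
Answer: 0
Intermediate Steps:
o = -78/131 (o = 78*(-1/131) = -78/131 ≈ -0.59542)
0*(105 + o) = 0*(105 - 78/131) = 0*(13677/131) = 0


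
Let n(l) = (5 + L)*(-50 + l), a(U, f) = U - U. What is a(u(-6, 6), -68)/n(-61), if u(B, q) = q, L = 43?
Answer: 0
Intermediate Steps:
a(U, f) = 0
n(l) = -2400 + 48*l (n(l) = (5 + 43)*(-50 + l) = 48*(-50 + l) = -2400 + 48*l)
a(u(-6, 6), -68)/n(-61) = 0/(-2400 + 48*(-61)) = 0/(-2400 - 2928) = 0/(-5328) = 0*(-1/5328) = 0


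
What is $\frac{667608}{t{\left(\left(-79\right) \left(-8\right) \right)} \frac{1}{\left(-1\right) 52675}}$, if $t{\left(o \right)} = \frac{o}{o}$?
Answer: $-35166251400$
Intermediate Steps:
$t{\left(o \right)} = 1$
$\frac{667608}{t{\left(\left(-79\right) \left(-8\right) \right)} \frac{1}{\left(-1\right) 52675}} = \frac{667608}{1 \frac{1}{\left(-1\right) 52675}} = \frac{667608}{1 \frac{1}{-52675}} = \frac{667608}{1 \left(- \frac{1}{52675}\right)} = \frac{667608}{- \frac{1}{52675}} = 667608 \left(-52675\right) = -35166251400$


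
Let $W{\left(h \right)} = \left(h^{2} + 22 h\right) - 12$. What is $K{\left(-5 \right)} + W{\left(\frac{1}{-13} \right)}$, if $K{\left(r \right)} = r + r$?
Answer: $- \frac{4003}{169} \approx -23.686$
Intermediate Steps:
$K{\left(r \right)} = 2 r$
$W{\left(h \right)} = -12 + h^{2} + 22 h$
$K{\left(-5 \right)} + W{\left(\frac{1}{-13} \right)} = 2 \left(-5\right) + \left(-12 + \left(\frac{1}{-13}\right)^{2} + \frac{22}{-13}\right) = -10 + \left(-12 + \left(- \frac{1}{13}\right)^{2} + 22 \left(- \frac{1}{13}\right)\right) = -10 - \frac{2313}{169} = - \frac{4003}{169}$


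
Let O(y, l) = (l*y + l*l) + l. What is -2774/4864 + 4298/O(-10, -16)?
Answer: 32559/3200 ≈ 10.175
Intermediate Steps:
O(y, l) = l + l² + l*y (O(y, l) = (l*y + l²) + l = (l² + l*y) + l = l + l² + l*y)
-2774/4864 + 4298/O(-10, -16) = -2774/4864 + 4298/((-16*(1 - 16 - 10))) = -2774*1/4864 + 4298/((-16*(-25))) = -73/128 + 4298/400 = -73/128 + 4298*(1/400) = -73/128 + 2149/200 = 32559/3200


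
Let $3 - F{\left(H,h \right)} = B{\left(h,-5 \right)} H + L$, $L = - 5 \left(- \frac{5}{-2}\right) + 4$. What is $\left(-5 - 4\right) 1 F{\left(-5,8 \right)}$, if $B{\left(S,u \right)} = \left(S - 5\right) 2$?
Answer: $- \frac{747}{2} \approx -373.5$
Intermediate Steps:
$B{\left(S,u \right)} = -10 + 2 S$ ($B{\left(S,u \right)} = \left(-5 + S\right) 2 = -10 + 2 S$)
$L = - \frac{17}{2}$ ($L = - 5 \left(\left(-5\right) \left(- \frac{1}{2}\right)\right) + 4 = \left(-5\right) \frac{5}{2} + 4 = - \frac{25}{2} + 4 = - \frac{17}{2} \approx -8.5$)
$F{\left(H,h \right)} = \frac{23}{2} - H \left(-10 + 2 h\right)$ ($F{\left(H,h \right)} = 3 - \left(\left(-10 + 2 h\right) H - \frac{17}{2}\right) = 3 - \left(H \left(-10 + 2 h\right) - \frac{17}{2}\right) = 3 - \left(- \frac{17}{2} + H \left(-10 + 2 h\right)\right) = \frac{23}{2} - H \left(-10 + 2 h\right)$)
$\left(-5 - 4\right) 1 F{\left(-5,8 \right)} = \left(-5 - 4\right) 1 \left(\frac{23}{2} - - 10 \left(-5 + 8\right)\right) = \left(-9\right) 1 \left(\frac{23}{2} - \left(-10\right) 3\right) = - 9 \left(\frac{23}{2} + 30\right) = \left(-9\right) \frac{83}{2} = - \frac{747}{2}$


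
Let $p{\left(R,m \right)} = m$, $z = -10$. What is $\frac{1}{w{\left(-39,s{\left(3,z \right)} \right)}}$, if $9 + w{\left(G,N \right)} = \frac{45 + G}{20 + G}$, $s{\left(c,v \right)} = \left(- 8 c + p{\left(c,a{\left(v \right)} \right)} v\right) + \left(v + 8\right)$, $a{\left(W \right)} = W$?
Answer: $- \frac{19}{177} \approx -0.10734$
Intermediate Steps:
$s{\left(c,v \right)} = 8 + v + v^{2} - 8 c$ ($s{\left(c,v \right)} = \left(- 8 c + v v\right) + \left(v + 8\right) = \left(- 8 c + v^{2}\right) + \left(8 + v\right) = \left(v^{2} - 8 c\right) + \left(8 + v\right) = 8 + v + v^{2} - 8 c$)
$w{\left(G,N \right)} = -9 + \frac{45 + G}{20 + G}$
$\frac{1}{w{\left(-39,s{\left(3,z \right)} \right)}} = \frac{1}{\frac{1}{20 - 39} \left(-135 - -312\right)} = \frac{1}{\frac{1}{-19} \left(-135 + 312\right)} = \frac{1}{\left(- \frac{1}{19}\right) 177} = \frac{1}{- \frac{177}{19}} = - \frac{19}{177}$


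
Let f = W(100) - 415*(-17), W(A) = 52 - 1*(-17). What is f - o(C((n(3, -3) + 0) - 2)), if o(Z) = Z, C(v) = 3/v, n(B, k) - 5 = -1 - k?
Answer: 35617/5 ≈ 7123.4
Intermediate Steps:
W(A) = 69 (W(A) = 52 + 17 = 69)
n(B, k) = 4 - k (n(B, k) = 5 + (-1 - k) = 4 - k)
f = 7124 (f = 69 - 415*(-17) = 69 + 7055 = 7124)
f - o(C((n(3, -3) + 0) - 2)) = 7124 - 3/(((4 - 1*(-3)) + 0) - 2) = 7124 - 3/(((4 + 3) + 0) - 2) = 7124 - 3/((7 + 0) - 2) = 7124 - 3/(7 - 2) = 7124 - 3/5 = 35617/5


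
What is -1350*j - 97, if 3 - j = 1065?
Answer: 1433603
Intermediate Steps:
j = -1062 (j = 3 - 1*1065 = 3 - 1065 = -1062)
-1350*j - 97 = -1350*(-1062) - 97 = 1433700 - 97 = 1433603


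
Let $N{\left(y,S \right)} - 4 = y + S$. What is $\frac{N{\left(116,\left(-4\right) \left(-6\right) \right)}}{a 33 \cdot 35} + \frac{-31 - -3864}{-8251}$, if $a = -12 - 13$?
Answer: $- \frac{37288673}{79415875} \approx -0.46954$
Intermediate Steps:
$a = -25$
$N{\left(y,S \right)} = 4 + S + y$ ($N{\left(y,S \right)} = 4 + \left(y + S\right) = 4 + \left(S + y\right) = 4 + S + y$)
$\frac{N{\left(116,\left(-4\right) \left(-6\right) \right)}}{a 33 \cdot 35} + \frac{-31 - -3864}{-8251} = \frac{4 - -24 + 116}{\left(-25\right) 33 \cdot 35} + \frac{-31 - -3864}{-8251} = \frac{4 + 24 + 116}{\left(-825\right) 35} + \left(-31 + 3864\right) \left(- \frac{1}{8251}\right) = \frac{144}{-28875} + 3833 \left(- \frac{1}{8251}\right) = 144 \left(- \frac{1}{28875}\right) - \frac{3833}{8251} = - \frac{48}{9625} - \frac{3833}{8251} = - \frac{37288673}{79415875}$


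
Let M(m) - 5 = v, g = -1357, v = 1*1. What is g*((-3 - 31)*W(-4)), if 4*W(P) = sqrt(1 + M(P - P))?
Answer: 23069*sqrt(7)/2 ≈ 30517.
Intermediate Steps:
v = 1
M(m) = 6 (M(m) = 5 + 1 = 6)
W(P) = sqrt(7)/4 (W(P) = sqrt(1 + 6)/4 = sqrt(7)/4)
g*((-3 - 31)*W(-4)) = -1357*(-3 - 31)*sqrt(7)/4 = -(-46138)*sqrt(7)/4 = -(-23069)*sqrt(7)/2 = 23069*sqrt(7)/2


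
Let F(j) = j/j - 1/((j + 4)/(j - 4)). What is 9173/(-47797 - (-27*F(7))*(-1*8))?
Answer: -100903/527495 ≈ -0.19129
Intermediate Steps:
F(j) = 1 - (-4 + j)/(4 + j) (F(j) = 1 - 1/((4 + j)/(-4 + j)) = 1 - (-4 + j)/(4 + j))
9173/(-47797 - (-27*F(7))*(-1*8)) = 9173/(-47797 - (-216/(4 + 7))*(-1*8)) = 9173/(-47797 - (-216/11)*(-8)) = 9173/(-47797 - (-27*8/11)*(-8)) = 9173/(-47797 - (-216)*(-8)/11) = 9173/(-47797 - 1*1728/11) = 9173/(-47797 - 1728/11) = 9173/(-527495/11) = 9173*(-11/527495) = -100903/527495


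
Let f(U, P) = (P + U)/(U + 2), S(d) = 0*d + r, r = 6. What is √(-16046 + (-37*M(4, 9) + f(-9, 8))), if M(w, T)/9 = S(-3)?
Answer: I*√884149/7 ≈ 134.33*I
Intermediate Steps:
S(d) = 6 (S(d) = 0*d + 6 = 0 + 6 = 6)
M(w, T) = 54 (M(w, T) = 9*6 = 54)
f(U, P) = (P + U)/(2 + U)
√(-16046 + (-37*M(4, 9) + f(-9, 8))) = √(-16046 + (-37*54 + (8 - 9)/(2 - 9))) = √(-16046 + (-1998 - 1/(-7))) = √(-16046 + (-1998 - ⅐*(-1))) = √(-16046 + (-1998 + ⅐)) = √(-16046 - 13985/7) = √(-126307/7) = I*√884149/7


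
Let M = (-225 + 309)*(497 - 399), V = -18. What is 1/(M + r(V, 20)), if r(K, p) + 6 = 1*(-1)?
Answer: 1/8225 ≈ 0.00012158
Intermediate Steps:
r(K, p) = -7 (r(K, p) = -6 + 1*(-1) = -6 - 1 = -7)
M = 8232 (M = 84*98 = 8232)
1/(M + r(V, 20)) = 1/(8232 - 7) = 1/8225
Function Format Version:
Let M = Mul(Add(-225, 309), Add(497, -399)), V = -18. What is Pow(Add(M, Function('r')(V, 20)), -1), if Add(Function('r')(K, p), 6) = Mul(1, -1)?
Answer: Rational(1, 8225) ≈ 0.00012158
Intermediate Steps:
Function('r')(K, p) = -7 (Function('r')(K, p) = Add(-6, Mul(1, -1)) = Add(-6, -1) = -7)
M = 8232 (M = Mul(84, 98) = 8232)
Pow(Add(M, Function('r')(V, 20)), -1) = Pow(Add(8232, -7), -1) = Pow(8225, -1) = Rational(1, 8225)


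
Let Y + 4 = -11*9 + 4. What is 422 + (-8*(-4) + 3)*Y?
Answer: -3043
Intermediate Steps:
Y = -99 (Y = -4 + (-11*9 + 4) = -4 + (-99 + 4) = -4 - 95 = -99)
422 + (-8*(-4) + 3)*Y = 422 + (-8*(-4) + 3)*(-99) = 422 + (32 + 3)*(-99) = 422 + 35*(-99) = 422 - 3465 = -3043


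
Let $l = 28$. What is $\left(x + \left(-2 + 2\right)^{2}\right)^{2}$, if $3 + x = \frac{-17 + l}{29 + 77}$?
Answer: $\frac{94249}{11236} \approx 8.3881$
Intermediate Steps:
$x = - \frac{307}{106}$ ($x = -3 + \frac{-17 + 28}{29 + 77} = -3 + \frac{11}{106} = - \frac{307}{106} \approx -2.8962$)
$\left(x + \left(-2 + 2\right)^{2}\right)^{2} = \left(- \frac{307}{106} + \left(-2 + 2\right)^{2}\right)^{2} = \left(- \frac{307}{106} + 0^{2}\right)^{2} = \left(- \frac{307}{106} + 0\right)^{2} = \left(- \frac{307}{106}\right)^{2} = \frac{94249}{11236}$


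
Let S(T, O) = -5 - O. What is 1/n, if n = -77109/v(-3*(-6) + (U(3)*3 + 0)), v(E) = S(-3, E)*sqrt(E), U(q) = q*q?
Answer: 50*sqrt(5)/25703 ≈ 0.0043498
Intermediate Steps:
U(q) = q**2
v(E) = sqrt(E)*(-5 - E) (v(E) = (-5 - E)*sqrt(E) = sqrt(E)*(-5 - E))
n = 25703*sqrt(5)/250 (n = -77109*1/((-5 - (-3*(-6) + (3**2*3 + 0)))*sqrt(-3*(-6) + (3**2*3 + 0))) = -77109*1/((-5 - (18 + (9*3 + 0)))*sqrt(18 + (9*3 + 0))) = -77109*1/((-5 - (18 + (27 + 0)))*sqrt(18 + (27 + 0))) = -77109*1/((-5 - (18 + 27))*sqrt(18 + 27)) = -77109*sqrt(5)/(15*(-5 - 1*45)) = -77109*sqrt(5)/(15*(-5 - 45)) = -77109*(-sqrt(5)/750) = -(-25703)*sqrt(5)/250 = 25703*sqrt(5)/250 ≈ 229.89)
1/n = 1/(25703*sqrt(5)/250) = 50*sqrt(5)/25703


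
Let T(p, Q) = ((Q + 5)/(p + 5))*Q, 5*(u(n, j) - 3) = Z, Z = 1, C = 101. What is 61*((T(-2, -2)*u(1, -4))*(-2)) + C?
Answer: 4409/5 ≈ 881.80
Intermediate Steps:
u(n, j) = 16/5 (u(n, j) = 3 + (⅕)*1 = 3 + ⅕ = 16/5)
T(p, Q) = Q*(5 + Q)/(5 + p) (T(p, Q) = ((5 + Q)/(5 + p))*Q = Q*(5 + Q)/(5 + p))
61*((T(-2, -2)*u(1, -4))*(-2)) + C = 61*((-2*(5 - 2)/(5 - 2)*(16/5))*(-2)) + 101 = 61*((-2*3/3*(16/5))*(-2)) + 101 = 61*((-2*⅓*3*(16/5))*(-2)) + 101 = 61*(-2*16/5*(-2)) + 101 = 61*(-32/5*(-2)) + 101 = 61*(64/5) + 101 = 3904/5 + 101 = 4409/5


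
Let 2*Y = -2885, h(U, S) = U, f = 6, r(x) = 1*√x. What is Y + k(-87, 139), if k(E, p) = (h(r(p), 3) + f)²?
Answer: -2535/2 + 12*√139 ≈ -1126.0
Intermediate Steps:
r(x) = √x
Y = -2885/2 (Y = (½)*(-2885) = -2885/2 ≈ -1442.5)
k(E, p) = (6 + √p)² (k(E, p) = (√p + 6)² = (6 + √p)²)
Y + k(-87, 139) = -2885/2 + (6 + √139)²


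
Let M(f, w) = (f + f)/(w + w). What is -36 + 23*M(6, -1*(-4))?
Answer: -3/2 ≈ -1.5000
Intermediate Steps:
M(f, w) = f/w (M(f, w) = (2*f)/((2*w)) = (2*f)*(1/(2*w)) = f/w)
-36 + 23*M(6, -1*(-4)) = -36 + 23*(6/((-1*(-4)))) = -36 + 23*(6/4) = -36 + 23*(6*(¼)) = -36 + 23*(3/2) = -36 + 69/2 = -3/2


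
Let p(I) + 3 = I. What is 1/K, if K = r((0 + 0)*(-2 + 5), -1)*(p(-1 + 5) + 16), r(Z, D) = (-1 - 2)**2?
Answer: 1/153 ≈ 0.0065359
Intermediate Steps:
p(I) = -3 + I
r(Z, D) = 9 (r(Z, D) = (-3)**2 = 9)
K = 153 (K = 9*((-3 + (-1 + 5)) + 16) = 9*((-3 + 4) + 16) = 9*(1 + 16) = 9*17 = 153)
1/K = 1/153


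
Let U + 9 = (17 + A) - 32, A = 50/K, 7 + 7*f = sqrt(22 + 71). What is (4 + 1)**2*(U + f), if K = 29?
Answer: -16875/29 + 25*sqrt(93)/7 ≈ -547.46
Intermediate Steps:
f = -1 + sqrt(93)/7 (f = -1 + sqrt(22 + 71)/7 = -1 + sqrt(93)/7 ≈ 0.37766)
A = 50/29 ≈ 1.7241
U = -646/29 (U = -9 + ((17 + 50/29) - 32) = -9 + (543/29 - 32) = -9 - 385/29 = -646/29 ≈ -22.276)
(4 + 1)**2*(U + f) = (4 + 1)**2*(-646/29 + (-1 + sqrt(93)/7)) = 5**2*(-675/29 + sqrt(93)/7) = 25*(-675/29 + sqrt(93)/7) = -16875/29 + 25*sqrt(93)/7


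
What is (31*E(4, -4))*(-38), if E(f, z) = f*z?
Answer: 18848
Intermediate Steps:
(31*E(4, -4))*(-38) = (31*(4*(-4)))*(-38) = (31*(-16))*(-38) = -496*(-38) = 18848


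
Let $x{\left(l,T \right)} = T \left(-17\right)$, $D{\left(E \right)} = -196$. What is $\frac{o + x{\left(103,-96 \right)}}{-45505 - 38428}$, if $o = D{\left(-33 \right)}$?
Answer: $- \frac{1436}{83933} \approx -0.017109$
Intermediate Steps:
$o = -196$
$x{\left(l,T \right)} = - 17 T$
$\frac{o + x{\left(103,-96 \right)}}{-45505 - 38428} = \frac{-196 - -1632}{-45505 - 38428} = \frac{-196 + 1632}{-83933} = 1436 \left(- \frac{1}{83933}\right) = - \frac{1436}{83933}$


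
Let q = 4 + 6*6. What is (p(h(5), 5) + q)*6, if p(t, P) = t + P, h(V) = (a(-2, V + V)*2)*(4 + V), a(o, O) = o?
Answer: 54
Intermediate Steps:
q = 40 (q = 4 + 36 = 40)
h(V) = -16 - 4*V (h(V) = (-2*2)*(4 + V) = -4*(4 + V) = -16 - 4*V)
p(t, P) = P + t
(p(h(5), 5) + q)*6 = ((5 + (-16 - 4*5)) + 40)*6 = ((5 + (-16 - 20)) + 40)*6 = ((5 - 36) + 40)*6 = (-31 + 40)*6 = 9*6 = 54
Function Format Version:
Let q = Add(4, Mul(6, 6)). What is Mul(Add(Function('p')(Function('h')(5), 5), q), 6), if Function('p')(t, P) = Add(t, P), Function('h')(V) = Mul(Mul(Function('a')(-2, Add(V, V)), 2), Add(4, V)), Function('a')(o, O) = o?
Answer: 54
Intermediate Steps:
q = 40 (q = Add(4, 36) = 40)
Function('h')(V) = Add(-16, Mul(-4, V)) (Function('h')(V) = Mul(Mul(-2, 2), Add(4, V)) = Mul(-4, Add(4, V)) = Add(-16, Mul(-4, V)))
Function('p')(t, P) = Add(P, t)
Mul(Add(Function('p')(Function('h')(5), 5), q), 6) = Mul(Add(Add(5, Add(-16, Mul(-4, 5))), 40), 6) = Mul(Add(Add(5, Add(-16, -20)), 40), 6) = Mul(Add(Add(5, -36), 40), 6) = Mul(Add(-31, 40), 6) = Mul(9, 6) = 54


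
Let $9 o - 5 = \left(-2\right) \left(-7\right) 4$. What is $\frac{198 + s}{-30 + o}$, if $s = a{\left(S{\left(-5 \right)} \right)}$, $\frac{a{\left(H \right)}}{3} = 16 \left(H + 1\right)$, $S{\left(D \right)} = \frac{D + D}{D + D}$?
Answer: $- \frac{2646}{209} \approx -12.66$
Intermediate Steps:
$S{\left(D \right)} = 1$ ($S{\left(D \right)} = \frac{2 D}{2 D} = 2 D \frac{1}{2 D} = 1$)
$a{\left(H \right)} = 48 + 48 H$ ($a{\left(H \right)} = 3 \cdot 16 \left(H + 1\right) = 3 \cdot 16 \left(1 + H\right) = 3 \left(16 + 16 H\right) = 48 + 48 H$)
$o = \frac{61}{9}$ ($o = \frac{5}{9} + \frac{\left(-2\right) \left(-7\right) 4}{9} = \frac{5}{9} + \frac{14 \cdot 4}{9} = \frac{5}{9} + \frac{1}{9} \cdot 56 = \frac{5}{9} + \frac{56}{9} = \frac{61}{9} \approx 6.7778$)
$s = 96$ ($s = 48 + 48 \cdot 1 = 48 + 48 = 96$)
$\frac{198 + s}{-30 + o} = \frac{198 + 96}{-30 + \frac{61}{9}} = \frac{294}{- \frac{209}{9}} = 294 \left(- \frac{9}{209}\right) = - \frac{2646}{209}$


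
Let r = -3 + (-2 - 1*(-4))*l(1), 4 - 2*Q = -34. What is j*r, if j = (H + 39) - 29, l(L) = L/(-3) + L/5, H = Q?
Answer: -1421/15 ≈ -94.733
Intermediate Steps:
Q = 19 (Q = 2 - ½*(-34) = 2 + 17 = 19)
H = 19
l(L) = -2*L/15 (l(L) = L*(-⅓) + L*(⅕) = -L/3 + L/5 = -2*L/15)
j = 29 (j = (19 + 39) - 29 = 58 - 29 = 29)
r = -49/15 (r = -3 + (-2 - 1*(-4))*(-2/15*1) = -3 + (-2 + 4)*(-2/15) = -3 + 2*(-2/15) = -3 - 4/15 = -49/15 ≈ -3.2667)
j*r = 29*(-49/15) = -1421/15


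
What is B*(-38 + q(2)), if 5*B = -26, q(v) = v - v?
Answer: 988/5 ≈ 197.60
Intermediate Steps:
q(v) = 0
B = -26/5 (B = (⅕)*(-26) = -26/5 ≈ -5.2000)
B*(-38 + q(2)) = -26*(-38 + 0)/5 = -26/5*(-38) = 988/5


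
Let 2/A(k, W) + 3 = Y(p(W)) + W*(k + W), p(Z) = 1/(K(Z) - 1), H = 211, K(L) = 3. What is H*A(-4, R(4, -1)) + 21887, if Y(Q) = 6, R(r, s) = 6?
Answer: 328727/15 ≈ 21915.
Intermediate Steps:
p(Z) = ½ (p(Z) = 1/(3 - 1) = 1/2 = ½)
A(k, W) = 2/(3 + W*(W + k)) (A(k, W) = 2/(-3 + (6 + W*(k + W))) = 2/(-3 + (6 + W*(W + k))) = 2/(3 + W*(W + k)))
H*A(-4, R(4, -1)) + 21887 = 211*(2/(3 + 6² + 6*(-4))) + 21887 = 211*(2/(3 + 36 - 24)) + 21887 = 211*(2/15) + 21887 = 422/15 + 21887 = 328727/15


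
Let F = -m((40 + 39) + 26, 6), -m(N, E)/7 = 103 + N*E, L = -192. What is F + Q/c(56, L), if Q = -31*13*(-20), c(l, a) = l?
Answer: 73849/14 ≈ 5274.9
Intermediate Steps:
Q = 8060 (Q = -403*(-20) = 8060)
m(N, E) = -721 - 7*E*N (m(N, E) = -7*(103 + N*E) = -7*(103 + E*N) = -721 - 7*E*N)
F = 5131 (F = -(-721 - 7*6*((40 + 39) + 26)) = -(-721 - 7*6*(79 + 26)) = -(-721 - 7*6*105) = -(-721 - 4410) = -1*(-5131) = 5131)
F + Q/c(56, L) = 5131 + 8060/56 = 5131 + 8060*(1/56) = 5131 + 2015/14 = 73849/14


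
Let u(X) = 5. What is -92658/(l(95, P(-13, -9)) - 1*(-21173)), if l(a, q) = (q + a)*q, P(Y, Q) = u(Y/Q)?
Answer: -92658/21673 ≈ -4.2753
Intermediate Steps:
P(Y, Q) = 5
l(a, q) = q*(a + q) (l(a, q) = (a + q)*q = q*(a + q))
-92658/(l(95, P(-13, -9)) - 1*(-21173)) = -92658/(5*(95 + 5) - 1*(-21173)) = -92658/(5*100 + 21173) = -92658/(500 + 21173) = -92658/21673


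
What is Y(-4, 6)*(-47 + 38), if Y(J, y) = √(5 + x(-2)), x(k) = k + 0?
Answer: -9*√3 ≈ -15.588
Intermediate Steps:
x(k) = k
Y(J, y) = √3 (Y(J, y) = √(5 - 2) = √3)
Y(-4, 6)*(-47 + 38) = √3*(-47 + 38) = √3*(-9) = -9*√3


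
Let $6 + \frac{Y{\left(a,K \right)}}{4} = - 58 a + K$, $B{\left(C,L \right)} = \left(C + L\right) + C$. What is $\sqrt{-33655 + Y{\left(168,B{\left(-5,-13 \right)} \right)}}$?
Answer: $3 i \sqrt{8083} \approx 269.72 i$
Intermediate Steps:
$B{\left(C,L \right)} = L + 2 C$
$Y{\left(a,K \right)} = -24 - 232 a + 4 K$ ($Y{\left(a,K \right)} = -24 + 4 \left(- 58 a + K\right) = -24 + 4 \left(K - 58 a\right) = -24 + \left(- 232 a + 4 K\right) = -24 - 232 a + 4 K$)
$\sqrt{-33655 + Y{\left(168,B{\left(-5,-13 \right)} \right)}} = \sqrt{-33655 - \left(39000 - 4 \left(-13 + 2 \left(-5\right)\right)\right)} = \sqrt{-33655 - \left(39000 - 4 \left(-13 - 10\right)\right)} = \sqrt{-33655 - 39092} = \sqrt{-72747} = 3 i \sqrt{8083}$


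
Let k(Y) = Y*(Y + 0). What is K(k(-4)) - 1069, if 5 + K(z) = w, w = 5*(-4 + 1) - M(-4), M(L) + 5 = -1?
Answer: -1083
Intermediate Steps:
M(L) = -6 (M(L) = -5 - 1 = -6)
k(Y) = Y² (k(Y) = Y*Y = Y²)
w = -9 (w = 5*(-4 + 1) - 1*(-6) = 5*(-3) + 6 = -15 + 6 = -9)
K(z) = -14 (K(z) = -5 - 9 = -14)
K(k(-4)) - 1069 = -14 - 1069 = -1083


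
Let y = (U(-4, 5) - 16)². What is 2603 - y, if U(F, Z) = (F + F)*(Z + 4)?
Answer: -5141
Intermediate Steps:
U(F, Z) = 2*F*(4 + Z) (U(F, Z) = (2*F)*(4 + Z) = 2*F*(4 + Z))
y = 7744 (y = (2*(-4)*(4 + 5) - 16)² = (2*(-4)*9 - 16)² = (-72 - 16)² = (-88)² = 7744)
2603 - y = 2603 - 1*7744 = 2603 - 7744 = -5141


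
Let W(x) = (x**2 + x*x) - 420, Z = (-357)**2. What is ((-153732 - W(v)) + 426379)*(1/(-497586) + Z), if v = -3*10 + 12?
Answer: 17275951621905347/497586 ≈ 3.4720e+10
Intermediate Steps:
v = -18 (v = -30 + 12 = -18)
Z = 127449
W(x) = -420 + 2*x**2 (W(x) = (x**2 + x**2) - 420 = 2*x**2 - 420 = -420 + 2*x**2)
((-153732 - W(v)) + 426379)*(1/(-497586) + Z) = ((-153732 - (-420 + 2*(-18)**2)) + 426379)*(1/(-497586) + 127449) = ((-153732 - (-420 + 2*324)) + 426379)*(-1/497586 + 127449) = ((-153732 - (-420 + 648)) + 426379)*(63416838113/497586) = ((-153732 - 1*228) + 426379)*(63416838113/497586) = ((-153732 - 228) + 426379)*(63416838113/497586) = (-153960 + 426379)*(63416838113/497586) = 272419*(63416838113/497586) = 17275951621905347/497586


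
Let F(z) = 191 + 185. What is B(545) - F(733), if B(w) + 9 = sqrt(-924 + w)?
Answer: -385 + I*sqrt(379) ≈ -385.0 + 19.468*I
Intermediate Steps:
F(z) = 376
B(w) = -9 + sqrt(-924 + w)
B(545) - F(733) = (-9 + sqrt(-924 + 545)) - 1*376 = (-9 + sqrt(-379)) - 376 = (-9 + I*sqrt(379)) - 376 = -385 + I*sqrt(379)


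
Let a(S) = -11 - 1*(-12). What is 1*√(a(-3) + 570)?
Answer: √571 ≈ 23.896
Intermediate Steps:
a(S) = 1 (a(S) = -11 + 12 = 1)
1*√(a(-3) + 570) = 1*√(1 + 570) = 1*√571 = √571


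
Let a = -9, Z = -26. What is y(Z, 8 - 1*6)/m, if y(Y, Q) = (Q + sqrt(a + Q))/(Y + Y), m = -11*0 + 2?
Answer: -1/52 - I*sqrt(7)/104 ≈ -0.019231 - 0.02544*I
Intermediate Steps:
m = 2 (m = 0 + 2 = 2)
y(Y, Q) = (Q + sqrt(-9 + Q))/(2*Y) (y(Y, Q) = (Q + sqrt(-9 + Q))/(Y + Y) = (Q + sqrt(-9 + Q))/((2*Y)) = (Q + sqrt(-9 + Q))*(1/(2*Y)) = (Q + sqrt(-9 + Q))/(2*Y))
y(Z, 8 - 1*6)/m = ((1/2)*((8 - 1*6) + sqrt(-9 + (8 - 1*6)))/(-26))/2 = ((1/2)*(-1/26)*((8 - 6) + sqrt(-9 + (8 - 6))))*(1/2) = ((1/2)*(-1/26)*(2 + sqrt(-9 + 2)))*(1/2) = ((1/2)*(-1/26)*(2 + sqrt(-7)))*(1/2) = ((1/2)*(-1/26)*(2 + I*sqrt(7)))*(1/2) = (-1/26 - I*sqrt(7)/52)*(1/2) = -1/52 - I*sqrt(7)/104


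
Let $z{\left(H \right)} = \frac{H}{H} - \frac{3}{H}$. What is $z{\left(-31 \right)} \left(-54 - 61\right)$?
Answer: $- \frac{3910}{31} \approx -126.13$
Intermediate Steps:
$z{\left(H \right)} = 1 - \frac{3}{H}$
$z{\left(-31 \right)} \left(-54 - 61\right) = \frac{-3 - 31}{-31} \left(-54 - 61\right) = \left(- \frac{1}{31}\right) \left(-34\right) \left(-54 - 61\right) = \frac{34}{31} \left(-115\right) = - \frac{3910}{31}$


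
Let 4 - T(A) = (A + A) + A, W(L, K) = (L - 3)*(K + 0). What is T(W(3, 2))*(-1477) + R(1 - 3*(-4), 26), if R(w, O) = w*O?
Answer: -5570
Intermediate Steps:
R(w, O) = O*w
W(L, K) = K*(-3 + L) (W(L, K) = (-3 + L)*K = K*(-3 + L))
T(A) = 4 - 3*A (T(A) = 4 - ((A + A) + A) = 4 - (2*A + A) = 4 - 3*A)
T(W(3, 2))*(-1477) + R(1 - 3*(-4), 26) = (4 - 6*(-3 + 3))*(-1477) + 26*(1 - 3*(-4)) = (4 - 6*0)*(-1477) + 26*(1 + 12) = (4 - 3*0)*(-1477) + 26*13 = (4 + 0)*(-1477) + 338 = 4*(-1477) + 338 = -5908 + 338 = -5570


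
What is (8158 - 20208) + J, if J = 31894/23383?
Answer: -281733256/23383 ≈ -12049.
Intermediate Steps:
J = 31894/23383 (J = 31894*(1/23383) = 31894/23383 ≈ 1.3640)
(8158 - 20208) + J = (8158 - 20208) + 31894/23383 = -12050 + 31894/23383 = -281733256/23383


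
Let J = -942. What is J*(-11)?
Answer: 10362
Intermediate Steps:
J*(-11) = -942*(-11) = 10362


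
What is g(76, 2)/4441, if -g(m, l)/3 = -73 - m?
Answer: 447/4441 ≈ 0.10065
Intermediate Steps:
g(m, l) = 219 + 3*m (g(m, l) = -3*(-73 - m) = 219 + 3*m)
g(76, 2)/4441 = (219 + 3*76)/4441 = (219 + 228)*(1/4441) = 447*(1/4441) = 447/4441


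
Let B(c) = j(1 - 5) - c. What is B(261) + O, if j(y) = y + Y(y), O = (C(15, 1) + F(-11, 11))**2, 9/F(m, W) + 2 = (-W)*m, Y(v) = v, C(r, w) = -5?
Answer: -3465913/14161 ≈ -244.75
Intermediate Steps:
F(m, W) = 9/(-2 - W*m) (F(m, W) = 9/(-2 + (-W)*m) = 9/(-2 - W*m))
O = 343396/14161 (O = (-5 - 9/(2 + 11*(-11)))**2 = (-5 - 9/(2 - 121))**2 = (-5 - 9/(-119))**2 = (-5 - 9*(-1/119))**2 = (-5 + 9/119)**2 = (-586/119)**2 = 343396/14161 ≈ 24.249)
j(y) = 2*y (j(y) = y + y = 2*y)
B(c) = -8 - c (B(c) = 2*(1 - 5) - c = 2*(-4) - c = -8 - c)
B(261) + O = (-8 - 1*261) + 343396/14161 = (-8 - 261) + 343396/14161 = -269 + 343396/14161 = -3465913/14161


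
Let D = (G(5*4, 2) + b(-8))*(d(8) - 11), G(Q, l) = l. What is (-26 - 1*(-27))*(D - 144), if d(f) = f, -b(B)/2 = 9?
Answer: -96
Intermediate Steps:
b(B) = -18 (b(B) = -2*9 = -18)
D = 48 (D = (2 - 18)*(8 - 11) = -16*(-3) = 48)
(-26 - 1*(-27))*(D - 144) = (-26 - 1*(-27))*(48 - 144) = (-26 + 27)*(-96) = 1*(-96) = -96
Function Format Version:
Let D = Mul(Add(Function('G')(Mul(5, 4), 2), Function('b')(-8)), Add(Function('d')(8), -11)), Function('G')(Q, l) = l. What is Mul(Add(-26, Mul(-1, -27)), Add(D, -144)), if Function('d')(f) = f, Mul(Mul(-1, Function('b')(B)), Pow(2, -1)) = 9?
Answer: -96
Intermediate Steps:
Function('b')(B) = -18 (Function('b')(B) = Mul(-2, 9) = -18)
D = 48 (D = Mul(Add(2, -18), Add(8, -11)) = Mul(-16, -3) = 48)
Mul(Add(-26, Mul(-1, -27)), Add(D, -144)) = Mul(Add(-26, Mul(-1, -27)), Add(48, -144)) = Mul(Add(-26, 27), -96) = Mul(1, -96) = -96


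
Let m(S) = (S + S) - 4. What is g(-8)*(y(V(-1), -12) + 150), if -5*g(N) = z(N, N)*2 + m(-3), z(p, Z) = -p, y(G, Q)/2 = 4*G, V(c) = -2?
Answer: -804/5 ≈ -160.80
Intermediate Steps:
y(G, Q) = 8*G (y(G, Q) = 2*(4*G) = 8*G)
m(S) = -4 + 2*S (m(S) = 2*S - 4 = -4 + 2*S)
g(N) = 2 + 2*N/5 (g(N) = -(-N*2 + (-4 + 2*(-3)))/5 = -(-2*N + (-4 - 6))/5 = -(-2*N - 10)/5 = -(-10 - 2*N)/5 = 2 + 2*N/5)
g(-8)*(y(V(-1), -12) + 150) = (2 + (2/5)*(-8))*(8*(-2) + 150) = (2 - 16/5)*(-16 + 150) = -6/5*134 = -804/5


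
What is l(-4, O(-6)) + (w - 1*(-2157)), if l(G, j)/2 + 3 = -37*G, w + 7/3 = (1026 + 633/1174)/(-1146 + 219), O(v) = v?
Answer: 886440229/362766 ≈ 2443.6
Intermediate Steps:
w = -1248173/362766 (w = -7/3 + (1026 + 633/1174)/(-1146 + 219) = -7/3 + (1026 + 633*(1/1174))/(-927) = -7/3 + (1026 + 633/1174)*(-1/927) = -7/3 + (1205157/1174)*(-1/927) = -7/3 - 401719/362766 = -1248173/362766 ≈ -3.4407)
l(G, j) = -6 - 74*G (l(G, j) = -6 + 2*(-37*G) = -6 - 74*G)
l(-4, O(-6)) + (w - 1*(-2157)) = (-6 - 74*(-4)) + (-1248173/362766 - 1*(-2157)) = (-6 + 296) + (-1248173/362766 + 2157) = 290 + 781238089/362766 = 886440229/362766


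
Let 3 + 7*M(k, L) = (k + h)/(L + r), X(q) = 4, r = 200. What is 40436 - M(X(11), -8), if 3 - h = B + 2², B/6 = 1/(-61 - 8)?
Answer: 1249970809/30912 ≈ 40436.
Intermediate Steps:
B = -2/23 (B = 6/(-61 - 8) = 6/(-69) = 6*(-1/69) = -2/23 ≈ -0.086957)
h = -21/23 (h = 3 - (-2/23 + 2²) = 3 - (-2/23 + 4) = 3 - 1*90/23 = 3 - 90/23 = -21/23 ≈ -0.91304)
M(k, L) = -3/7 + (-21/23 + k)/(7*(200 + L)) (M(k, L) = -3/7 + ((k - 21/23)/(L + 200))/7 = -3/7 + ((-21/23 + k)/(200 + L))/7 = -3/7 + (-21/23 + k)/(7*(200 + L)))
40436 - M(X(11), -8) = 40436 - (-13821 - 69*(-8) + 23*4)/(161*(200 - 8)) = 40436 - (-13821 + 552 + 92)/(161*192) = 40436 - (-13177)/(161*192) = 40436 - 1*(-13177/30912) = 40436 + 13177/30912 = 1249970809/30912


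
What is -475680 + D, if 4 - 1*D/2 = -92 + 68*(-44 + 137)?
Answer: -488136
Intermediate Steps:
D = -12456 (D = 8 - 2*(-92 + 68*(-44 + 137)) = 8 - 2*(-92 + 68*93) = 8 - 2*(-92 + 6324) = 8 - 2*6232 = 8 - 12464 = -12456)
-475680 + D = -475680 - 12456 = -488136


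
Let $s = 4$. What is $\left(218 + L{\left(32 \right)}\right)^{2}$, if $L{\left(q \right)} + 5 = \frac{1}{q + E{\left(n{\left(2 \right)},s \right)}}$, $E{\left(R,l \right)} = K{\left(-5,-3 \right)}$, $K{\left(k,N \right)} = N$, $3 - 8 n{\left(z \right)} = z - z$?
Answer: $\frac{38167684}{841} \approx 45384.0$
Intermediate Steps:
$n{\left(z \right)} = \frac{3}{8}$ ($n{\left(z \right)} = \frac{3}{8} - \frac{z - z}{8} = \frac{3}{8} - 0 = \frac{3}{8} + 0 = \frac{3}{8}$)
$E{\left(R,l \right)} = -3$
$L{\left(q \right)} = -5 + \frac{1}{-3 + q}$ ($L{\left(q \right)} = -5 + \frac{1}{q - 3} = -5 + \frac{1}{-3 + q}$)
$\left(218 + L{\left(32 \right)}\right)^{2} = \left(218 + \frac{16 - 160}{-3 + 32}\right)^{2} = \left(218 + \frac{16 - 160}{29}\right)^{2} = \left(218 + \frac{1}{29} \left(-144\right)\right)^{2} = \left(218 - \frac{144}{29}\right)^{2} = \left(\frac{6178}{29}\right)^{2} = \frac{38167684}{841}$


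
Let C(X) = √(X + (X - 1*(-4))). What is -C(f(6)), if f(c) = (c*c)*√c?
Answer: -2*√(1 + 18*√6) ≈ -13.430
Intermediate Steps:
f(c) = c^(5/2) (f(c) = c²*√c = c^(5/2))
C(X) = √(4 + 2*X) (C(X) = √(X + (X + 4)) = √(X + (4 + X)) = √(4 + 2*X))
-C(f(6)) = -√(4 + 2*6^(5/2)) = -√(4 + 2*(36*√6)) = -√(4 + 72*√6)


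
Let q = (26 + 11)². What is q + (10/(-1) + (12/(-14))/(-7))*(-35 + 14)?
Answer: 11035/7 ≈ 1576.4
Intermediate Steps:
q = 1369 (q = 37² = 1369)
q + (10/(-1) + (12/(-14))/(-7))*(-35 + 14) = 1369 + (10/(-1) + (12/(-14))/(-7))*(-35 + 14) = 1369 + (10*(-1) + (12*(-1/14))*(-⅐))*(-21) = 1369 + (-10 - 6/7*(-⅐))*(-21) = 1369 + (-10 + 6/49)*(-21) = 1369 - 484/49*(-21) = 1369 + 1452/7 = 11035/7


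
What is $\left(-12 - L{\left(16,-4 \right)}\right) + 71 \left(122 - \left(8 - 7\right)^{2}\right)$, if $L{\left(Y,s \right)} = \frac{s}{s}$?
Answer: $8578$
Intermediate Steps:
$L{\left(Y,s \right)} = 1$
$\left(-12 - L{\left(16,-4 \right)}\right) + 71 \left(122 - \left(8 - 7\right)^{2}\right) = \left(-12 - 1\right) + 71 \left(122 - \left(8 - 7\right)^{2}\right) = \left(-12 - 1\right) + 71 \left(122 - 1^{2}\right) = -13 + 71 \left(122 - 1\right) = -13 + 71 \cdot 121 = -13 + 8591 = 8578$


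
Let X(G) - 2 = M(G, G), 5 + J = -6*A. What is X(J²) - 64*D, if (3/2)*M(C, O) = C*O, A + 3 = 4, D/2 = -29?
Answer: 40424/3 ≈ 13475.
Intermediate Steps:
D = -58 (D = 2*(-29) = -58)
A = 1 (A = -3 + 4 = 1)
M(C, O) = 2*C*O/3 (M(C, O) = 2*(C*O)/3 = 2*C*O/3)
J = -11 (J = -5 - 6*1 = -5 - 6 = -11)
X(G) = 2 + 2*G²/3 (X(G) = 2 + 2*G*G/3 = 2 + 2*G²/3)
X(J²) - 64*D = (2 + 2*((-11)²)²/3) - 64*(-58) = (2 + (⅔)*121²) - (-3712) = (2 + (⅔)*14641) - 1*(-3712) = (2 + 29282/3) + 3712 = 29288/3 + 3712 = 40424/3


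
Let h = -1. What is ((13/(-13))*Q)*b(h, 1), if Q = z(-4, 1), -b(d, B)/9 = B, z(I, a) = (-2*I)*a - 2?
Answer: 54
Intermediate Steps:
z(I, a) = -2 - 2*I*a (z(I, a) = -2*I*a - 2 = -2 - 2*I*a)
b(d, B) = -9*B
Q = 6 (Q = -2 - 2*(-4)*1 = -2 + 8 = 6)
((13/(-13))*Q)*b(h, 1) = ((13/(-13))*6)*(-9*1) = ((13*(-1/13))*6)*(-9) = -1*6*(-9) = -6*(-9) = 54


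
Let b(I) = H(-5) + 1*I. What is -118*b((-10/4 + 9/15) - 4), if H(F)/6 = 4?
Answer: -10679/5 ≈ -2135.8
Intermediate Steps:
H(F) = 24 (H(F) = 6*4 = 24)
b(I) = 24 + I (b(I) = 24 + 1*I = 24 + I)
-118*b((-10/4 + 9/15) - 4) = -118*(24 + ((-10/4 + 9/15) - 4)) = -118*(24 + ((-10*¼ + 9*(1/15)) - 4)) = -118*(24 + ((-5/2 + ⅗) - 4)) = -118*(24 + (-19/10 - 4)) = -118*(24 - 59/10) = -118*181/10 = -10679/5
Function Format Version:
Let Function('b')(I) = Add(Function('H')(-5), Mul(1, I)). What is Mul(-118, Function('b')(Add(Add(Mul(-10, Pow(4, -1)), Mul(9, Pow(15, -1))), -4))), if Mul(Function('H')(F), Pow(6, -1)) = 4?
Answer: Rational(-10679, 5) ≈ -2135.8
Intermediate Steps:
Function('H')(F) = 24 (Function('H')(F) = Mul(6, 4) = 24)
Function('b')(I) = Add(24, I) (Function('b')(I) = Add(24, Mul(1, I)) = Add(24, I))
Mul(-118, Function('b')(Add(Add(Mul(-10, Pow(4, -1)), Mul(9, Pow(15, -1))), -4))) = Mul(-118, Add(24, Add(Add(Mul(-10, Pow(4, -1)), Mul(9, Pow(15, -1))), -4))) = Mul(-118, Add(24, Add(Add(Mul(-10, Rational(1, 4)), Mul(9, Rational(1, 15))), -4))) = Mul(-118, Add(24, Add(Add(Rational(-5, 2), Rational(3, 5)), -4))) = Mul(-118, Add(24, Add(Rational(-19, 10), -4))) = Mul(-118, Add(24, Rational(-59, 10))) = Mul(-118, Rational(181, 10)) = Rational(-10679, 5)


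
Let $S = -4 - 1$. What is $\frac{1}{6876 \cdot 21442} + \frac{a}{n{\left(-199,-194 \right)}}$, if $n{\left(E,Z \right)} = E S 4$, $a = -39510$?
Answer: $- \frac{291258221597}{29339603208} \approx -9.9271$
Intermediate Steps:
$S = -5$
$n{\left(E,Z \right)} = - 20 E$ ($n{\left(E,Z \right)} = E \left(-5\right) 4 = - 5 E 4 = - 20 E$)
$\frac{1}{6876 \cdot 21442} + \frac{a}{n{\left(-199,-194 \right)}} = \frac{1}{6876 \cdot 21442} - \frac{39510}{\left(-20\right) \left(-199\right)} = \frac{1}{6876} \cdot \frac{1}{21442} - \frac{39510}{3980} = \frac{1}{147435192} - \frac{3951}{398} = - \frac{291258221597}{29339603208}$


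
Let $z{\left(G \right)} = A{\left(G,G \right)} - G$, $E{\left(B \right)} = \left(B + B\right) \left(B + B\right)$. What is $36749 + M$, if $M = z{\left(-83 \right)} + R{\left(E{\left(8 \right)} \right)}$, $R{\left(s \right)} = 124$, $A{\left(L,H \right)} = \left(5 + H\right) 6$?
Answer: $36488$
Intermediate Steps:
$A{\left(L,H \right)} = 30 + 6 H$
$E{\left(B \right)} = 4 B^{2}$ ($E{\left(B \right)} = 2 B 2 B = 4 B^{2}$)
$z{\left(G \right)} = 30 + 5 G$ ($z{\left(G \right)} = \left(30 + 6 G\right) - G = 30 + 5 G$)
$M = -261$ ($M = \left(30 + 5 \left(-83\right)\right) + 124 = \left(30 - 415\right) + 124 = -385 + 124 = -261$)
$36749 + M = 36749 - 261 = 36488$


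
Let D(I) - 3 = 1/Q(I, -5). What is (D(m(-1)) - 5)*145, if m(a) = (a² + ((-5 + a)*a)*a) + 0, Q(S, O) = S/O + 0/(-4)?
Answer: -145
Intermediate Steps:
Q(S, O) = S/O (Q(S, O) = S/O + 0*(-¼) = S/O + 0 = S/O)
m(a) = a² + a²*(-5 + a) (m(a) = (a² + (a*(-5 + a))*a) + 0 = (a² + a²*(-5 + a)) + 0 = a² + a²*(-5 + a))
D(I) = 3 - 5/I (D(I) = 3 + 1/(I/(-5)) = 3 + 1/(I*(-⅕)) = 3 + 1/(-I/5) = 3 - 5/I)
(D(m(-1)) - 5)*145 = ((3 - 5/(-4 - 1)) - 5)*145 = ((3 - 5/(1*(-5))) - 5)*145 = ((3 - 5/(-5)) - 5)*145 = ((3 - 5*(-⅕)) - 5)*145 = ((3 + 1) - 5)*145 = (4 - 5)*145 = -1*145 = -145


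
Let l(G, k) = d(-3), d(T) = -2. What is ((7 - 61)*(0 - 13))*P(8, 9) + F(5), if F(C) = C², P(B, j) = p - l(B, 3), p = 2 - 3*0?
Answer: 2833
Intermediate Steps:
p = 2 (p = 2 + 0 = 2)
l(G, k) = -2
P(B, j) = 4 (P(B, j) = 2 - 1*(-2) = 2 + 2 = 4)
((7 - 61)*(0 - 13))*P(8, 9) + F(5) = ((7 - 61)*(0 - 13))*4 + 5² = -54*(-13)*4 + 25 = 702*4 + 25 = 2808 + 25 = 2833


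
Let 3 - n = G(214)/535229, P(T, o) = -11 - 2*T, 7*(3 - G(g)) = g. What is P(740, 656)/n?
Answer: -5586185073/11240002 ≈ -496.99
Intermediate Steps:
G(g) = 3 - g/7
n = 11240002/3746603 (n = 3 - (3 - 1/7*214)/535229 = 3 - (3 - 214/7)/535229 = 3 - (-193)/(7*535229) = 3 - 1*(-193/3746603) = 3 + 193/3746603 = 11240002/3746603 ≈ 3.0001)
P(740, 656)/n = (-11 - 2*740)/(11240002/3746603) = (-11 - 1480)*(3746603/11240002) = -1491*3746603/11240002 = -5586185073/11240002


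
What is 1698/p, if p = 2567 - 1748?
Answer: 566/273 ≈ 2.0733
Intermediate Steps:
p = 819
1698/p = 1698/819 = 1698*(1/819) = 566/273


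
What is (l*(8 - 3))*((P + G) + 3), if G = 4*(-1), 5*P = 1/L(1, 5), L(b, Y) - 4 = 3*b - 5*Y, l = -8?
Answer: 364/9 ≈ 40.444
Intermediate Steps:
L(b, Y) = 4 - 5*Y + 3*b (L(b, Y) = 4 + (3*b - 5*Y) = 4 + (-5*Y + 3*b) = 4 - 5*Y + 3*b)
P = -1/90 (P = 1/(5*(4 - 5*5 + 3*1)) = 1/(5*(4 - 25 + 3)) = (1/5)/(-18) = (1/5)*(-1/18) = -1/90 ≈ -0.011111)
G = -4
(l*(8 - 3))*((P + G) + 3) = (-8*(8 - 3))*((-1/90 - 4) + 3) = (-8*5)*(-361/90 + 3) = -40*(-91/90) = 364/9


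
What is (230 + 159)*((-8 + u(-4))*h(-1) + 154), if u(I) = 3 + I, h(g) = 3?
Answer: 49403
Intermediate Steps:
(230 + 159)*((-8 + u(-4))*h(-1) + 154) = (230 + 159)*((-8 + (3 - 4))*3 + 154) = 389*((-8 - 1)*3 + 154) = 389*(-9*3 + 154) = 389*(-27 + 154) = 389*127 = 49403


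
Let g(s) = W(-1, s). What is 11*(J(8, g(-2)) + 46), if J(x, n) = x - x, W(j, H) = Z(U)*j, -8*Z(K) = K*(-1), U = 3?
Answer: 506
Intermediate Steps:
Z(K) = K/8 (Z(K) = -K*(-1)/8 = -(-1)*K/8 = K/8)
W(j, H) = 3*j/8 (W(j, H) = ((1/8)*3)*j = 3*j/8)
g(s) = -3/8 (g(s) = (3/8)*(-1) = -3/8)
J(x, n) = 0
11*(J(8, g(-2)) + 46) = 11*(0 + 46) = 11*46 = 506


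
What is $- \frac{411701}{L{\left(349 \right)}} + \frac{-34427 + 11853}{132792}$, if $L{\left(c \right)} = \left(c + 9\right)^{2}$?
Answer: $- \frac{3597735833}{1063697118} \approx -3.3823$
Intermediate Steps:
$L{\left(c \right)} = \left(9 + c\right)^{2}$
$- \frac{411701}{L{\left(349 \right)}} + \frac{-34427 + 11853}{132792} = - \frac{411701}{\left(9 + 349\right)^{2}} + \frac{-34427 + 11853}{132792} = - \frac{411701}{358^{2}} - \frac{11287}{66396} = - \frac{411701}{128164} - \frac{11287}{66396} = - \frac{3597735833}{1063697118}$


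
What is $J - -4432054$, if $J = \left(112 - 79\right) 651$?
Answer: $4453537$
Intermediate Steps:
$J = 21483$ ($J = 33 \cdot 651 = 21483$)
$J - -4432054 = 21483 - -4432054 = 21483 + 4432054 = 4453537$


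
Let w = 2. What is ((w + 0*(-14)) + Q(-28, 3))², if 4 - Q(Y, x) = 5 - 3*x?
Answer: 100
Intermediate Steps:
Q(Y, x) = -1 + 3*x (Q(Y, x) = 4 - (5 - 3*x) = 4 + (-5 + 3*x) = -1 + 3*x)
((w + 0*(-14)) + Q(-28, 3))² = ((2 + 0*(-14)) + (-1 + 3*3))² = ((2 + 0) + (-1 + 9))² = (2 + 8)² = 10² = 100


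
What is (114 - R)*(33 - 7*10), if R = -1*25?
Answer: -5143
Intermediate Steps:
R = -25
(114 - R)*(33 - 7*10) = (114 - 1*(-25))*(33 - 7*10) = (114 + 25)*(33 - 70) = 139*(-37) = -5143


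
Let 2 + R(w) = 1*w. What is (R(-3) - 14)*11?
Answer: -209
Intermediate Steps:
R(w) = -2 + w (R(w) = -2 + 1*w = -2 + w)
(R(-3) - 14)*11 = ((-2 - 3) - 14)*11 = (-5 - 14)*11 = -19*11 = -209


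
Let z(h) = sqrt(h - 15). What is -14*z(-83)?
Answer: -98*I*sqrt(2) ≈ -138.59*I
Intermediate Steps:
z(h) = sqrt(-15 + h)
-14*z(-83) = -14*sqrt(-15 - 83) = -98*I*sqrt(2)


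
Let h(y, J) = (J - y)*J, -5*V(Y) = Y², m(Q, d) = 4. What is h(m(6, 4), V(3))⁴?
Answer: 4640470641/390625 ≈ 11880.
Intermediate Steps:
V(Y) = -Y²/5
h(y, J) = J*(J - y)
h(m(6, 4), V(3))⁴ = ((-⅕*3²)*(-⅕*3² - 1*4))⁴ = ((-⅕*9)*(-⅕*9 - 4))⁴ = (-9*(-9/5 - 4)/5)⁴ = (-9/5*(-29/5))⁴ = (261/25)⁴ = 4640470641/390625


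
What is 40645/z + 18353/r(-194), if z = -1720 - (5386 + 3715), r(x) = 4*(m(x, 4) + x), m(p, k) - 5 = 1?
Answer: -229162853/8137392 ≈ -28.162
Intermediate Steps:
m(p, k) = 6 (m(p, k) = 5 + 1 = 6)
r(x) = 24 + 4*x (r(x) = 4*(6 + x) = 24 + 4*x)
z = -10821 (z = -1720 - 1*9101 = -1720 - 9101 = -10821)
40645/z + 18353/r(-194) = 40645/(-10821) + 18353/(24 + 4*(-194)) = 40645*(-1/10821) + 18353/(24 - 776) = -40645/10821 + 18353/(-752) = -40645/10821 + 18353*(-1/752) = -40645/10821 - 18353/752 = -229162853/8137392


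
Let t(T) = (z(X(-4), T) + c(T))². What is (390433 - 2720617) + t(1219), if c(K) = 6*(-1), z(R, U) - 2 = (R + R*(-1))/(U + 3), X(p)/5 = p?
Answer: -2330168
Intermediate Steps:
X(p) = 5*p
z(R, U) = 2 (z(R, U) = 2 + (R + R*(-1))/(U + 3) = 2 + (R - R)/(3 + U) = 2 + 0/(3 + U) = 2 + 0 = 2)
c(K) = -6
t(T) = 16 (t(T) = (2 - 6)² = (-4)² = 16)
(390433 - 2720617) + t(1219) = (390433 - 2720617) + 16 = -2330184 + 16 = -2330168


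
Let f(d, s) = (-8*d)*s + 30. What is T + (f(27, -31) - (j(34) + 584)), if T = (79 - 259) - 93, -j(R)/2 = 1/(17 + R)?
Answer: 299321/51 ≈ 5869.0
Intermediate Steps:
j(R) = -2/(17 + R)
f(d, s) = 30 - 8*d*s (f(d, s) = -8*d*s + 30 = 30 - 8*d*s)
T = -273 (T = -180 - 93 = -273)
T + (f(27, -31) - (j(34) + 584)) = -273 + ((30 - 8*27*(-31)) - (-2/(17 + 34) + 584)) = -273 + ((30 + 6696) - (-2/51 + 584)) = -273 + (6726 - (-2*1/51 + 584)) = -273 + (6726 - (-2/51 + 584)) = -273 + (6726 - 1*29782/51) = -273 + (6726 - 29782/51) = -273 + 313244/51 = 299321/51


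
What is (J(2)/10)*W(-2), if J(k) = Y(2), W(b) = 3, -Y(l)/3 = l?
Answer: -9/5 ≈ -1.8000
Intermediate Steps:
Y(l) = -3*l
J(k) = -6 (J(k) = -3*2 = -6)
(J(2)/10)*W(-2) = (-6/10)*3 = ((1/10)*(-6))*3 = -3/5*3 = -9/5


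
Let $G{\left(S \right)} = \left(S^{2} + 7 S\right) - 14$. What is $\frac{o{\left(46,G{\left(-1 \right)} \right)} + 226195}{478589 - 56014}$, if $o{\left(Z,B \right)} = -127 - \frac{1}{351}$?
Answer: $\frac{79349867}{148323825} \approx 0.53498$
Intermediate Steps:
$G{\left(S \right)} = -14 + S^{2} + 7 S$
$o{\left(Z,B \right)} = - \frac{44578}{351}$ ($o{\left(Z,B \right)} = -127 - \frac{1}{351} = - \frac{44578}{351}$)
$\frac{o{\left(46,G{\left(-1 \right)} \right)} + 226195}{478589 - 56014} = \frac{- \frac{44578}{351} + 226195}{478589 - 56014} = \frac{79349867}{351 \left(478589 + \left(-238902 + 182888\right)\right)} = \frac{79349867}{351 \left(478589 - 56014\right)} = \frac{79349867}{351 \cdot 422575} = \frac{79349867}{351} \cdot \frac{1}{422575} = \frac{79349867}{148323825}$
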